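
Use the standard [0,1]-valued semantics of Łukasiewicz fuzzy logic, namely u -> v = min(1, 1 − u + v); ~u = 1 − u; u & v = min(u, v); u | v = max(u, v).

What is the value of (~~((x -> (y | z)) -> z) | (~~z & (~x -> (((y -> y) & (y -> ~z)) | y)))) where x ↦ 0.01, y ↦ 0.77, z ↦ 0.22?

0.22

(y | z) = max(0.77, 0.22) = 0.77
(x -> (y | z)): min(1, 1 − 0.01 + 0.77) = 1
((x -> (y | z)) -> z): min(1, 1 − 1 + 0.22) = 0.22
~((x -> (y | z)) -> z): Łukasiewicz ¬ gives 1 − 0.22 = 0.78
~~((x -> (y | z)) -> z): Łukasiewicz ¬ gives 1 − 0.78 = 0.22
~z: Łukasiewicz ¬ gives 1 − 0.22 = 0.78
~~z: Łukasiewicz ¬ gives 1 − 0.78 = 0.22
~x: Łukasiewicz ¬ gives 1 − 0.01 = 0.99
(y -> y): min(1, 1 − 0.77 + 0.77) = 1
~z: Łukasiewicz ¬ gives 1 − 0.22 = 0.78
(y -> ~z): min(1, 1 − 0.77 + 0.78) = 1
((y -> y) & (y -> ~z)) = min(1, 1) = 1
(((y -> y) & (y -> ~z)) | y) = max(1, 0.77) = 1
(~x -> (((y -> y) & (y -> ~z)) | y)): min(1, 1 − 0.99 + 1) = 1
(~~z & (~x -> (((y -> y) & (y -> ~z)) | y))) = min(0.22, 1) = 0.22
(~~((x -> (y | z)) -> z) | (~~z & (~x -> (((y -> y) & (y -> ~z)) | y)))) = max(0.22, 0.22) = 0.22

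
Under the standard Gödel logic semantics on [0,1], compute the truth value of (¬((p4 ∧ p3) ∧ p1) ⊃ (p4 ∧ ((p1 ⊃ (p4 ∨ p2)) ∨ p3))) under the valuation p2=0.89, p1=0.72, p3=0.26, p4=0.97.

(p4 ∧ p3) = min(0.97, 0.26) = 0.26
((p4 ∧ p3) ∧ p1) = min(0.26, 0.72) = 0.26
¬((p4 ∧ p3) ∧ p1): Gödel ¬ of 0.26 = 0 (operand ≠ 0)
(p4 ∨ p2) = max(0.97, 0.89) = 0.97
(p1 ⊃ (p4 ∨ p2)): 0.72 ≤ 0.97, so result = 1
((p1 ⊃ (p4 ∨ p2)) ∨ p3) = max(1, 0.26) = 1
(p4 ∧ ((p1 ⊃ (p4 ∨ p2)) ∨ p3)) = min(0.97, 1) = 0.97
(¬((p4 ∧ p3) ∧ p1) ⊃ (p4 ∧ ((p1 ⊃ (p4 ∨ p2)) ∨ p3))): 0 ≤ 0.97, so result = 1

1.00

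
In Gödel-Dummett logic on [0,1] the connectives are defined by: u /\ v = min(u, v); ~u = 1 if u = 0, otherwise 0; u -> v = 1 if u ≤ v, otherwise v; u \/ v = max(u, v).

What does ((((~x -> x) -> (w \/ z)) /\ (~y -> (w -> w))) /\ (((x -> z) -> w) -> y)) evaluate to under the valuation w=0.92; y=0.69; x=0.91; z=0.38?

0.69

~x: Gödel ¬ of 0.91 = 0 (operand ≠ 0)
(~x -> x): 0 ≤ 0.91, so result = 1
(w \/ z) = max(0.92, 0.38) = 0.92
((~x -> x) -> (w \/ z)): 1 > 0.92, so result = 0.92
~y: Gödel ¬ of 0.69 = 0 (operand ≠ 0)
(w -> w): 0.92 ≤ 0.92, so result = 1
(~y -> (w -> w)): 0 ≤ 1, so result = 1
(((~x -> x) -> (w \/ z)) /\ (~y -> (w -> w))) = min(0.92, 1) = 0.92
(x -> z): 0.91 > 0.38, so result = 0.38
((x -> z) -> w): 0.38 ≤ 0.92, so result = 1
(((x -> z) -> w) -> y): 1 > 0.69, so result = 0.69
((((~x -> x) -> (w \/ z)) /\ (~y -> (w -> w))) /\ (((x -> z) -> w) -> y)) = min(0.92, 0.69) = 0.69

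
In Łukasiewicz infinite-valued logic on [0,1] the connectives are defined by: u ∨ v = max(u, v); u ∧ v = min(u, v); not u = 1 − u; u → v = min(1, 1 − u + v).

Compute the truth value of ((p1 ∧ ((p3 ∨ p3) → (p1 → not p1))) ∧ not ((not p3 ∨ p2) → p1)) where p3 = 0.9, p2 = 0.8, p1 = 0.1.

(p3 ∨ p3) = max(0.9, 0.9) = 0.9
not p1: Łukasiewicz ¬ gives 1 − 0.1 = 0.9
(p1 → not p1): min(1, 1 − 0.1 + 0.9) = 1
((p3 ∨ p3) → (p1 → not p1)): min(1, 1 − 0.9 + 1) = 1
(p1 ∧ ((p3 ∨ p3) → (p1 → not p1))) = min(0.1, 1) = 0.1
not p3: Łukasiewicz ¬ gives 1 − 0.9 = 0.1
(not p3 ∨ p2) = max(0.1, 0.8) = 0.8
((not p3 ∨ p2) → p1): min(1, 1 − 0.8 + 0.1) = 0.3
not ((not p3 ∨ p2) → p1): Łukasiewicz ¬ gives 1 − 0.3 = 0.7
((p1 ∧ ((p3 ∨ p3) → (p1 → not p1))) ∧ not ((not p3 ∨ p2) → p1)) = min(0.1, 0.7) = 0.1

0.10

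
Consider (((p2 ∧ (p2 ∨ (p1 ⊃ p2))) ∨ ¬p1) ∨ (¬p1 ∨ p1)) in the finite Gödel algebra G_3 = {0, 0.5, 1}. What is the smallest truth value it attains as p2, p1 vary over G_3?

The minimum is attained at p2 = 0, p1 = 0.5:
  (p1 ⊃ p2): 0.5 > 0, so result = 0
  (p2 ∨ (p1 ⊃ p2)) = max(0, 0) = 0
  (p2 ∧ (p2 ∨ (p1 ⊃ p2))) = min(0, 0) = 0
  ¬p1: Gödel ¬ of 0.5 = 0 (operand ≠ 0)
  ((p2 ∧ (p2 ∨ (p1 ⊃ p2))) ∨ ¬p1) = max(0, 0) = 0
  ¬p1: Gödel ¬ of 0.5 = 0 (operand ≠ 0)
  (¬p1 ∨ p1) = max(0, 0.5) = 0.5
  (((p2 ∧ (p2 ∨ (p1 ⊃ p2))) ∨ ¬p1) ∨ (¬p1 ∨ p1)) = max(0, 0.5) = 0.5
Checking all 9 assignments confirms none give a value below 0.50.

0.50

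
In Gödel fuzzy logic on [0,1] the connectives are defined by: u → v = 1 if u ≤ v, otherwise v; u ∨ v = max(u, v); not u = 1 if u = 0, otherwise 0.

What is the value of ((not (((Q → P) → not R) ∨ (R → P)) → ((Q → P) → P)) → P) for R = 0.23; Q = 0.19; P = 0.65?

0.65

(Q → P): 0.19 ≤ 0.65, so result = 1
not R: Gödel ¬ of 0.23 = 0 (operand ≠ 0)
((Q → P) → not R): 1 > 0, so result = 0
(R → P): 0.23 ≤ 0.65, so result = 1
(((Q → P) → not R) ∨ (R → P)) = max(0, 1) = 1
not (((Q → P) → not R) ∨ (R → P)): Gödel ¬ of 1 = 0 (operand ≠ 0)
(Q → P): 0.19 ≤ 0.65, so result = 1
((Q → P) → P): 1 > 0.65, so result = 0.65
(not (((Q → P) → not R) ∨ (R → P)) → ((Q → P) → P)): 0 ≤ 0.65, so result = 1
((not (((Q → P) → not R) ∨ (R → P)) → ((Q → P) → P)) → P): 1 > 0.65, so result = 0.65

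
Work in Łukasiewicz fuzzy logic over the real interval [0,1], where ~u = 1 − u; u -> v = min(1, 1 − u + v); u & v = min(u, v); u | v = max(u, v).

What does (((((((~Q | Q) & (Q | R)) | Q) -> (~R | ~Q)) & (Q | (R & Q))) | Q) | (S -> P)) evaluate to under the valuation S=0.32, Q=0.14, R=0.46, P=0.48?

1.00

~Q: Łukasiewicz ¬ gives 1 − 0.14 = 0.86
(~Q | Q) = max(0.86, 0.14) = 0.86
(Q | R) = max(0.14, 0.46) = 0.46
((~Q | Q) & (Q | R)) = min(0.86, 0.46) = 0.46
(((~Q | Q) & (Q | R)) | Q) = max(0.46, 0.14) = 0.46
~R: Łukasiewicz ¬ gives 1 − 0.46 = 0.54
~Q: Łukasiewicz ¬ gives 1 − 0.14 = 0.86
(~R | ~Q) = max(0.54, 0.86) = 0.86
((((~Q | Q) & (Q | R)) | Q) -> (~R | ~Q)): min(1, 1 − 0.46 + 0.86) = 1
(R & Q) = min(0.46, 0.14) = 0.14
(Q | (R & Q)) = max(0.14, 0.14) = 0.14
(((((~Q | Q) & (Q | R)) | Q) -> (~R | ~Q)) & (Q | (R & Q))) = min(1, 0.14) = 0.14
((((((~Q | Q) & (Q | R)) | Q) -> (~R | ~Q)) & (Q | (R & Q))) | Q) = max(0.14, 0.14) = 0.14
(S -> P): min(1, 1 − 0.32 + 0.48) = 1
(((((((~Q | Q) & (Q | R)) | Q) -> (~R | ~Q)) & (Q | (R & Q))) | Q) | (S -> P)) = max(0.14, 1) = 1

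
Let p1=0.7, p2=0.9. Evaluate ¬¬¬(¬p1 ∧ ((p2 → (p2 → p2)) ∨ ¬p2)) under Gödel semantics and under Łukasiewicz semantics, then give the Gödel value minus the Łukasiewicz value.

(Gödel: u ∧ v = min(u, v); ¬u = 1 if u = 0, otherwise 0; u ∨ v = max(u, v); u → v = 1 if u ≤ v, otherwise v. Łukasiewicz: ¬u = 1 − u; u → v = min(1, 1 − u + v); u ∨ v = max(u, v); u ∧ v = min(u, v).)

0.30

Gödel evaluation:
  ¬p1: Gödel ¬ of 0.7 = 0 (operand ≠ 0)
  (p2 → p2): 0.9 ≤ 0.9, so result = 1
  (p2 → (p2 → p2)): 0.9 ≤ 1, so result = 1
  ¬p2: Gödel ¬ of 0.9 = 0 (operand ≠ 0)
  ((p2 → (p2 → p2)) ∨ ¬p2) = max(1, 0) = 1
  (¬p1 ∧ ((p2 → (p2 → p2)) ∨ ¬p2)) = min(0, 1) = 0
  ¬(¬p1 ∧ ((p2 → (p2 → p2)) ∨ ¬p2)): Gödel ¬ of 0 = 1 (operand is 0)
  ¬¬(¬p1 ∧ ((p2 → (p2 → p2)) ∨ ¬p2)): Gödel ¬ of 1 = 0 (operand ≠ 0)
  ¬¬¬(¬p1 ∧ ((p2 → (p2 → p2)) ∨ ¬p2)): Gödel ¬ of 0 = 1 (operand is 0)
  Gödel value = 1
Łukasiewicz evaluation:
  ¬p1: Łukasiewicz ¬ gives 1 − 0.7 = 0.3
  (p2 → p2): min(1, 1 − 0.9 + 0.9) = 1
  (p2 → (p2 → p2)): min(1, 1 − 0.9 + 1) = 1
  ¬p2: Łukasiewicz ¬ gives 1 − 0.9 = 0.1
  ((p2 → (p2 → p2)) ∨ ¬p2) = max(1, 0.1) = 1
  (¬p1 ∧ ((p2 → (p2 → p2)) ∨ ¬p2)) = min(0.3, 1) = 0.3
  ¬(¬p1 ∧ ((p2 → (p2 → p2)) ∨ ¬p2)): Łukasiewicz ¬ gives 1 − 0.3 = 0.7
  ¬¬(¬p1 ∧ ((p2 → (p2 → p2)) ∨ ¬p2)): Łukasiewicz ¬ gives 1 − 0.7 = 0.3
  ¬¬¬(¬p1 ∧ ((p2 → (p2 → p2)) ∨ ¬p2)): Łukasiewicz ¬ gives 1 − 0.3 = 0.7
  Łukasiewicz value = 0.7
Difference: 1 − 0.7 = 0.30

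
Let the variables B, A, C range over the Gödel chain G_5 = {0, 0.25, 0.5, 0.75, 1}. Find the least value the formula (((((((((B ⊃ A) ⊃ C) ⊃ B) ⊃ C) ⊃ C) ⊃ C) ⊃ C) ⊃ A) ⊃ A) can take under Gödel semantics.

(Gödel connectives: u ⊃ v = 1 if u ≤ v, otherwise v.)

The minimum is attained at B = 0, A = 0.25, C = 0.25:
  (B ⊃ A): 0 ≤ 0.25, so result = 1
  ((B ⊃ A) ⊃ C): 1 > 0.25, so result = 0.25
  (((B ⊃ A) ⊃ C) ⊃ B): 0.25 > 0, so result = 0
  ((((B ⊃ A) ⊃ C) ⊃ B) ⊃ C): 0 ≤ 0.25, so result = 1
  (((((B ⊃ A) ⊃ C) ⊃ B) ⊃ C) ⊃ C): 1 > 0.25, so result = 0.25
  ((((((B ⊃ A) ⊃ C) ⊃ B) ⊃ C) ⊃ C) ⊃ C): 0.25 ≤ 0.25, so result = 1
  (((((((B ⊃ A) ⊃ C) ⊃ B) ⊃ C) ⊃ C) ⊃ C) ⊃ C): 1 > 0.25, so result = 0.25
  ((((((((B ⊃ A) ⊃ C) ⊃ B) ⊃ C) ⊃ C) ⊃ C) ⊃ C) ⊃ A): 0.25 ≤ 0.25, so result = 1
  (((((((((B ⊃ A) ⊃ C) ⊃ B) ⊃ C) ⊃ C) ⊃ C) ⊃ C) ⊃ A) ⊃ A): 1 > 0.25, so result = 0.25
Checking all 125 assignments confirms none give a value below 0.25.

0.25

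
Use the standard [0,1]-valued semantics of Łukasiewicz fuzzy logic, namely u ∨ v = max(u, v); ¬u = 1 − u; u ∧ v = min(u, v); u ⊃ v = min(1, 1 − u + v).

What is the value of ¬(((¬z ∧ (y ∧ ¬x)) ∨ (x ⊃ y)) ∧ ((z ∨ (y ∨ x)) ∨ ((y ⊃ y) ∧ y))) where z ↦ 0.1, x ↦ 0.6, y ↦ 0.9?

¬z: Łukasiewicz ¬ gives 1 − 0.1 = 0.9
¬x: Łukasiewicz ¬ gives 1 − 0.6 = 0.4
(y ∧ ¬x) = min(0.9, 0.4) = 0.4
(¬z ∧ (y ∧ ¬x)) = min(0.9, 0.4) = 0.4
(x ⊃ y): min(1, 1 − 0.6 + 0.9) = 1
((¬z ∧ (y ∧ ¬x)) ∨ (x ⊃ y)) = max(0.4, 1) = 1
(y ∨ x) = max(0.9, 0.6) = 0.9
(z ∨ (y ∨ x)) = max(0.1, 0.9) = 0.9
(y ⊃ y): min(1, 1 − 0.9 + 0.9) = 1
((y ⊃ y) ∧ y) = min(1, 0.9) = 0.9
((z ∨ (y ∨ x)) ∨ ((y ⊃ y) ∧ y)) = max(0.9, 0.9) = 0.9
(((¬z ∧ (y ∧ ¬x)) ∨ (x ⊃ y)) ∧ ((z ∨ (y ∨ x)) ∨ ((y ⊃ y) ∧ y))) = min(1, 0.9) = 0.9
¬(((¬z ∧ (y ∧ ¬x)) ∨ (x ⊃ y)) ∧ ((z ∨ (y ∨ x)) ∨ ((y ⊃ y) ∧ y))): Łukasiewicz ¬ gives 1 − 0.9 = 0.1

0.10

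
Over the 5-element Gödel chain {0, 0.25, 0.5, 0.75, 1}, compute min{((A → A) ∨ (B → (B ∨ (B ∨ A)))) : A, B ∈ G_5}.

Every assignment gives 1. For instance at A = 0, B = 0:
  (A → A): 0 ≤ 0, so result = 1
  (B ∨ A) = max(0, 0) = 0
  (B ∨ (B ∨ A)) = max(0, 0) = 0
  (B → (B ∨ (B ∨ A))): 0 ≤ 0, so result = 1
  ((A → A) ∨ (B → (B ∨ (B ∨ A)))) = max(1, 1) = 1
All 25 assignments give value 1 — the formula is a G_5-tautology.

1.00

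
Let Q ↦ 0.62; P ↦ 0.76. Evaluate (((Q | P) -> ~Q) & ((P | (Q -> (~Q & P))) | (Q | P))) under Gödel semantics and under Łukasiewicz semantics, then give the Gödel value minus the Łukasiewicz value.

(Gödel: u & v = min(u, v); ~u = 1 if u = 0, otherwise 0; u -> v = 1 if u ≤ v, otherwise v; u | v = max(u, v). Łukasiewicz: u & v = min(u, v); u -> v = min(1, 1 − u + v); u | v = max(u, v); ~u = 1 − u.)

Gödel evaluation:
  (Q | P) = max(0.62, 0.76) = 0.76
  ~Q: Gödel ¬ of 0.62 = 0 (operand ≠ 0)
  ((Q | P) -> ~Q): 0.76 > 0, so result = 0
  ~Q: Gödel ¬ of 0.62 = 0 (operand ≠ 0)
  (~Q & P) = min(0, 0.76) = 0
  (Q -> (~Q & P)): 0.62 > 0, so result = 0
  (P | (Q -> (~Q & P))) = max(0.76, 0) = 0.76
  (Q | P) = max(0.62, 0.76) = 0.76
  ((P | (Q -> (~Q & P))) | (Q | P)) = max(0.76, 0.76) = 0.76
  (((Q | P) -> ~Q) & ((P | (Q -> (~Q & P))) | (Q | P))) = min(0, 0.76) = 0
  Gödel value = 0
Łukasiewicz evaluation:
  (Q | P) = max(0.62, 0.76) = 0.76
  ~Q: Łukasiewicz ¬ gives 1 − 0.62 = 0.38
  ((Q | P) -> ~Q): min(1, 1 − 0.76 + 0.38) = 0.62
  ~Q: Łukasiewicz ¬ gives 1 − 0.62 = 0.38
  (~Q & P) = min(0.38, 0.76) = 0.38
  (Q -> (~Q & P)): min(1, 1 − 0.62 + 0.38) = 0.76
  (P | (Q -> (~Q & P))) = max(0.76, 0.76) = 0.76
  (Q | P) = max(0.62, 0.76) = 0.76
  ((P | (Q -> (~Q & P))) | (Q | P)) = max(0.76, 0.76) = 0.76
  (((Q | P) -> ~Q) & ((P | (Q -> (~Q & P))) | (Q | P))) = min(0.62, 0.76) = 0.62
  Łukasiewicz value = 0.62
Difference: 0 − 0.62 = -0.62

-0.62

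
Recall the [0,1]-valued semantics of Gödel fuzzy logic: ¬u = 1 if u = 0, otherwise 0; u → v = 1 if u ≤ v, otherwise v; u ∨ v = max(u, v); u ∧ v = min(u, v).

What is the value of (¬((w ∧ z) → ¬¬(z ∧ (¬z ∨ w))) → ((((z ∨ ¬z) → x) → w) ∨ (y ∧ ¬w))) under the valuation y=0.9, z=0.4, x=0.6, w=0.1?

(w ∧ z) = min(0.1, 0.4) = 0.1
¬z: Gödel ¬ of 0.4 = 0 (operand ≠ 0)
(¬z ∨ w) = max(0, 0.1) = 0.1
(z ∧ (¬z ∨ w)) = min(0.4, 0.1) = 0.1
¬(z ∧ (¬z ∨ w)): Gödel ¬ of 0.1 = 0 (operand ≠ 0)
¬¬(z ∧ (¬z ∨ w)): Gödel ¬ of 0 = 1 (operand is 0)
((w ∧ z) → ¬¬(z ∧ (¬z ∨ w))): 0.1 ≤ 1, so result = 1
¬((w ∧ z) → ¬¬(z ∧ (¬z ∨ w))): Gödel ¬ of 1 = 0 (operand ≠ 0)
¬z: Gödel ¬ of 0.4 = 0 (operand ≠ 0)
(z ∨ ¬z) = max(0.4, 0) = 0.4
((z ∨ ¬z) → x): 0.4 ≤ 0.6, so result = 1
(((z ∨ ¬z) → x) → w): 1 > 0.1, so result = 0.1
¬w: Gödel ¬ of 0.1 = 0 (operand ≠ 0)
(y ∧ ¬w) = min(0.9, 0) = 0
((((z ∨ ¬z) → x) → w) ∨ (y ∧ ¬w)) = max(0.1, 0) = 0.1
(¬((w ∧ z) → ¬¬(z ∧ (¬z ∨ w))) → ((((z ∨ ¬z) → x) → w) ∨ (y ∧ ¬w))): 0 ≤ 0.1, so result = 1

1.00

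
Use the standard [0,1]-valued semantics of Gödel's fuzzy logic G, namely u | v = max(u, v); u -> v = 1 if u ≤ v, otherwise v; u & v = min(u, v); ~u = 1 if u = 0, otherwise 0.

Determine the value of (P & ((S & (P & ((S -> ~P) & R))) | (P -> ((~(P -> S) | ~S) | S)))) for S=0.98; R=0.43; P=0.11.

0.11

~P: Gödel ¬ of 0.11 = 0 (operand ≠ 0)
(S -> ~P): 0.98 > 0, so result = 0
((S -> ~P) & R) = min(0, 0.43) = 0
(P & ((S -> ~P) & R)) = min(0.11, 0) = 0
(S & (P & ((S -> ~P) & R))) = min(0.98, 0) = 0
(P -> S): 0.11 ≤ 0.98, so result = 1
~(P -> S): Gödel ¬ of 1 = 0 (operand ≠ 0)
~S: Gödel ¬ of 0.98 = 0 (operand ≠ 0)
(~(P -> S) | ~S) = max(0, 0) = 0
((~(P -> S) | ~S) | S) = max(0, 0.98) = 0.98
(P -> ((~(P -> S) | ~S) | S)): 0.11 ≤ 0.98, so result = 1
((S & (P & ((S -> ~P) & R))) | (P -> ((~(P -> S) | ~S) | S))) = max(0, 1) = 1
(P & ((S & (P & ((S -> ~P) & R))) | (P -> ((~(P -> S) | ~S) | S)))) = min(0.11, 1) = 0.11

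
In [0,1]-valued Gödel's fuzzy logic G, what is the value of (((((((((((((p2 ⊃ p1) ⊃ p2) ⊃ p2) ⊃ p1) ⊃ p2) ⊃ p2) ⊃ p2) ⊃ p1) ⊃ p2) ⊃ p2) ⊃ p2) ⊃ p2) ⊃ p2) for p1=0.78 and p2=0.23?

0.23

(p2 ⊃ p1): 0.23 ≤ 0.78, so result = 1
((p2 ⊃ p1) ⊃ p2): 1 > 0.23, so result = 0.23
(((p2 ⊃ p1) ⊃ p2) ⊃ p2): 0.23 ≤ 0.23, so result = 1
((((p2 ⊃ p1) ⊃ p2) ⊃ p2) ⊃ p1): 1 > 0.78, so result = 0.78
(((((p2 ⊃ p1) ⊃ p2) ⊃ p2) ⊃ p1) ⊃ p2): 0.78 > 0.23, so result = 0.23
((((((p2 ⊃ p1) ⊃ p2) ⊃ p2) ⊃ p1) ⊃ p2) ⊃ p2): 0.23 ≤ 0.23, so result = 1
(((((((p2 ⊃ p1) ⊃ p2) ⊃ p2) ⊃ p1) ⊃ p2) ⊃ p2) ⊃ p2): 1 > 0.23, so result = 0.23
((((((((p2 ⊃ p1) ⊃ p2) ⊃ p2) ⊃ p1) ⊃ p2) ⊃ p2) ⊃ p2) ⊃ p1): 0.23 ≤ 0.78, so result = 1
(((((((((p2 ⊃ p1) ⊃ p2) ⊃ p2) ⊃ p1) ⊃ p2) ⊃ p2) ⊃ p2) ⊃ p1) ⊃ p2): 1 > 0.23, so result = 0.23
((((((((((p2 ⊃ p1) ⊃ p2) ⊃ p2) ⊃ p1) ⊃ p2) ⊃ p2) ⊃ p2) ⊃ p1) ⊃ p2) ⊃ p2): 0.23 ≤ 0.23, so result = 1
(((((((((((p2 ⊃ p1) ⊃ p2) ⊃ p2) ⊃ p1) ⊃ p2) ⊃ p2) ⊃ p2) ⊃ p1) ⊃ p2) ⊃ p2) ⊃ p2): 1 > 0.23, so result = 0.23
((((((((((((p2 ⊃ p1) ⊃ p2) ⊃ p2) ⊃ p1) ⊃ p2) ⊃ p2) ⊃ p2) ⊃ p1) ⊃ p2) ⊃ p2) ⊃ p2) ⊃ p2): 0.23 ≤ 0.23, so result = 1
(((((((((((((p2 ⊃ p1) ⊃ p2) ⊃ p2) ⊃ p1) ⊃ p2) ⊃ p2) ⊃ p2) ⊃ p1) ⊃ p2) ⊃ p2) ⊃ p2) ⊃ p2) ⊃ p2): 1 > 0.23, so result = 0.23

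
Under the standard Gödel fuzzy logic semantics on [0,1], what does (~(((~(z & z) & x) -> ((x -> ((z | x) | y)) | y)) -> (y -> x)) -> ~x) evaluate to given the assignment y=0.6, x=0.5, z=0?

1.00

(z & z) = min(0, 0) = 0
~(z & z): Gödel ¬ of 0 = 1 (operand is 0)
(~(z & z) & x) = min(1, 0.5) = 0.5
(z | x) = max(0, 0.5) = 0.5
((z | x) | y) = max(0.5, 0.6) = 0.6
(x -> ((z | x) | y)): 0.5 ≤ 0.6, so result = 1
((x -> ((z | x) | y)) | y) = max(1, 0.6) = 1
((~(z & z) & x) -> ((x -> ((z | x) | y)) | y)): 0.5 ≤ 1, so result = 1
(y -> x): 0.6 > 0.5, so result = 0.5
(((~(z & z) & x) -> ((x -> ((z | x) | y)) | y)) -> (y -> x)): 1 > 0.5, so result = 0.5
~(((~(z & z) & x) -> ((x -> ((z | x) | y)) | y)) -> (y -> x)): Gödel ¬ of 0.5 = 0 (operand ≠ 0)
~x: Gödel ¬ of 0.5 = 0 (operand ≠ 0)
(~(((~(z & z) & x) -> ((x -> ((z | x) | y)) | y)) -> (y -> x)) -> ~x): 0 ≤ 0, so result = 1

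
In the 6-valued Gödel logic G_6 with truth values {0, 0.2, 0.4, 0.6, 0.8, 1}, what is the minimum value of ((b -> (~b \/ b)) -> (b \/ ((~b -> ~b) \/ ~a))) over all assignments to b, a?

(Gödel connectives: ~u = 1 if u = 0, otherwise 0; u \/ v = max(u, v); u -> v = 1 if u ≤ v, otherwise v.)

1.00

Every assignment gives 1. For instance at b = 0, a = 0:
  ~b: Gödel ¬ of 0 = 1 (operand is 0)
  (~b \/ b) = max(1, 0) = 1
  (b -> (~b \/ b)): 0 ≤ 1, so result = 1
  ~b: Gödel ¬ of 0 = 1 (operand is 0)
  ~b: Gödel ¬ of 0 = 1 (operand is 0)
  (~b -> ~b): 1 ≤ 1, so result = 1
  ~a: Gödel ¬ of 0 = 1 (operand is 0)
  ((~b -> ~b) \/ ~a) = max(1, 1) = 1
  (b \/ ((~b -> ~b) \/ ~a)) = max(0, 1) = 1
  ((b -> (~b \/ b)) -> (b \/ ((~b -> ~b) \/ ~a))): 1 ≤ 1, so result = 1
All 36 assignments give value 1 — the formula is a G_6-tautology.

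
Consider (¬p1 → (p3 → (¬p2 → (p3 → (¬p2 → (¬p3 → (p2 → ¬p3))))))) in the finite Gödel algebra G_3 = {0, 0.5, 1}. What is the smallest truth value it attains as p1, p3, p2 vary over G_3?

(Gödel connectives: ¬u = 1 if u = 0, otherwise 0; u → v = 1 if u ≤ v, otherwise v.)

1.00

Every assignment gives 1. For instance at p1 = 0, p3 = 0, p2 = 0:
  ¬p1: Gödel ¬ of 0 = 1 (operand is 0)
  ¬p2: Gödel ¬ of 0 = 1 (operand is 0)
  ¬p2: Gödel ¬ of 0 = 1 (operand is 0)
  ¬p3: Gödel ¬ of 0 = 1 (operand is 0)
  ¬p3: Gödel ¬ of 0 = 1 (operand is 0)
  (p2 → ¬p3): 0 ≤ 1, so result = 1
  (¬p3 → (p2 → ¬p3)): 1 ≤ 1, so result = 1
  (¬p2 → (¬p3 → (p2 → ¬p3))): 1 ≤ 1, so result = 1
  (p3 → (¬p2 → (¬p3 → (p2 → ¬p3)))): 0 ≤ 1, so result = 1
  (¬p2 → (p3 → (¬p2 → (¬p3 → (p2 → ¬p3))))): 1 ≤ 1, so result = 1
  (p3 → (¬p2 → (p3 → (¬p2 → (¬p3 → (p2 → ¬p3)))))): 0 ≤ 1, so result = 1
  (¬p1 → (p3 → (¬p2 → (p3 → (¬p2 → (¬p3 → (p2 → ¬p3))))))): 1 ≤ 1, so result = 1
All 27 assignments give value 1 — the formula is a G_3-tautology.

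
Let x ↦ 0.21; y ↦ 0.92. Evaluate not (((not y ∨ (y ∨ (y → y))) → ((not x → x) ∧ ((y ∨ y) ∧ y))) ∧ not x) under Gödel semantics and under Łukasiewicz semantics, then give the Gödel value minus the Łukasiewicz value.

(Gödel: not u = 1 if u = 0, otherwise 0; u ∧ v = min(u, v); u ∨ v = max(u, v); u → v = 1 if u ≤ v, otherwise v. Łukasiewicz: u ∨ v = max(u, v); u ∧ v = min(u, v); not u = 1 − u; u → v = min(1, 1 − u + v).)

Gödel evaluation:
  not y: Gödel ¬ of 0.92 = 0 (operand ≠ 0)
  (y → y): 0.92 ≤ 0.92, so result = 1
  (y ∨ (y → y)) = max(0.92, 1) = 1
  (not y ∨ (y ∨ (y → y))) = max(0, 1) = 1
  not x: Gödel ¬ of 0.21 = 0 (operand ≠ 0)
  (not x → x): 0 ≤ 0.21, so result = 1
  (y ∨ y) = max(0.92, 0.92) = 0.92
  ((y ∨ y) ∧ y) = min(0.92, 0.92) = 0.92
  ((not x → x) ∧ ((y ∨ y) ∧ y)) = min(1, 0.92) = 0.92
  ((not y ∨ (y ∨ (y → y))) → ((not x → x) ∧ ((y ∨ y) ∧ y))): 1 > 0.92, so result = 0.92
  not x: Gödel ¬ of 0.21 = 0 (operand ≠ 0)
  (((not y ∨ (y ∨ (y → y))) → ((not x → x) ∧ ((y ∨ y) ∧ y))) ∧ not x) = min(0.92, 0) = 0
  not (((not y ∨ (y ∨ (y → y))) → ((not x → x) ∧ ((y ∨ y) ∧ y))) ∧ not x): Gödel ¬ of 0 = 1 (operand is 0)
  Gödel value = 1
Łukasiewicz evaluation:
  not y: Łukasiewicz ¬ gives 1 − 0.92 = 0.08
  (y → y): min(1, 1 − 0.92 + 0.92) = 1
  (y ∨ (y → y)) = max(0.92, 1) = 1
  (not y ∨ (y ∨ (y → y))) = max(0.08, 1) = 1
  not x: Łukasiewicz ¬ gives 1 − 0.21 = 0.79
  (not x → x): min(1, 1 − 0.79 + 0.21) = 0.42
  (y ∨ y) = max(0.92, 0.92) = 0.92
  ((y ∨ y) ∧ y) = min(0.92, 0.92) = 0.92
  ((not x → x) ∧ ((y ∨ y) ∧ y)) = min(0.42, 0.92) = 0.42
  ((not y ∨ (y ∨ (y → y))) → ((not x → x) ∧ ((y ∨ y) ∧ y))): min(1, 1 − 1 + 0.42) = 0.42
  not x: Łukasiewicz ¬ gives 1 − 0.21 = 0.79
  (((not y ∨ (y ∨ (y → y))) → ((not x → x) ∧ ((y ∨ y) ∧ y))) ∧ not x) = min(0.42, 0.79) = 0.42
  not (((not y ∨ (y ∨ (y → y))) → ((not x → x) ∧ ((y ∨ y) ∧ y))) ∧ not x): Łukasiewicz ¬ gives 1 − 0.42 = 0.58
  Łukasiewicz value = 0.58
Difference: 1 − 0.58 = 0.42

0.42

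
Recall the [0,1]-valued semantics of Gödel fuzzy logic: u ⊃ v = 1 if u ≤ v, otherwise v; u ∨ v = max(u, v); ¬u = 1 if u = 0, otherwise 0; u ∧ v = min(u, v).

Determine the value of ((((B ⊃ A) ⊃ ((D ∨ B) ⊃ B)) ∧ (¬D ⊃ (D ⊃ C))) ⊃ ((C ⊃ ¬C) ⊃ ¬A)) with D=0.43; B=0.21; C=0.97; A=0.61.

(B ⊃ A): 0.21 ≤ 0.61, so result = 1
(D ∨ B) = max(0.43, 0.21) = 0.43
((D ∨ B) ⊃ B): 0.43 > 0.21, so result = 0.21
((B ⊃ A) ⊃ ((D ∨ B) ⊃ B)): 1 > 0.21, so result = 0.21
¬D: Gödel ¬ of 0.43 = 0 (operand ≠ 0)
(D ⊃ C): 0.43 ≤ 0.97, so result = 1
(¬D ⊃ (D ⊃ C)): 0 ≤ 1, so result = 1
(((B ⊃ A) ⊃ ((D ∨ B) ⊃ B)) ∧ (¬D ⊃ (D ⊃ C))) = min(0.21, 1) = 0.21
¬C: Gödel ¬ of 0.97 = 0 (operand ≠ 0)
(C ⊃ ¬C): 0.97 > 0, so result = 0
¬A: Gödel ¬ of 0.61 = 0 (operand ≠ 0)
((C ⊃ ¬C) ⊃ ¬A): 0 ≤ 0, so result = 1
((((B ⊃ A) ⊃ ((D ∨ B) ⊃ B)) ∧ (¬D ⊃ (D ⊃ C))) ⊃ ((C ⊃ ¬C) ⊃ ¬A)): 0.21 ≤ 1, so result = 1

1.00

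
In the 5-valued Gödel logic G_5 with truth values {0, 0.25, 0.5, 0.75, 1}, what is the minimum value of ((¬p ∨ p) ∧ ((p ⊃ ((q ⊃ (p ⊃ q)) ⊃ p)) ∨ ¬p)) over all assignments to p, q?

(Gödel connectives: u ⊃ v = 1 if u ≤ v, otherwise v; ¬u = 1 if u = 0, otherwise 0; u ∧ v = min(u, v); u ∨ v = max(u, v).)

0.25

The minimum is attained at p = 0.25, q = 0:
  ¬p: Gödel ¬ of 0.25 = 0 (operand ≠ 0)
  (¬p ∨ p) = max(0, 0.25) = 0.25
  (p ⊃ q): 0.25 > 0, so result = 0
  (q ⊃ (p ⊃ q)): 0 ≤ 0, so result = 1
  ((q ⊃ (p ⊃ q)) ⊃ p): 1 > 0.25, so result = 0.25
  (p ⊃ ((q ⊃ (p ⊃ q)) ⊃ p)): 0.25 ≤ 0.25, so result = 1
  ¬p: Gödel ¬ of 0.25 = 0 (operand ≠ 0)
  ((p ⊃ ((q ⊃ (p ⊃ q)) ⊃ p)) ∨ ¬p) = max(1, 0) = 1
  ((¬p ∨ p) ∧ ((p ⊃ ((q ⊃ (p ⊃ q)) ⊃ p)) ∨ ¬p)) = min(0.25, 1) = 0.25
Checking all 25 assignments confirms none give a value below 0.25.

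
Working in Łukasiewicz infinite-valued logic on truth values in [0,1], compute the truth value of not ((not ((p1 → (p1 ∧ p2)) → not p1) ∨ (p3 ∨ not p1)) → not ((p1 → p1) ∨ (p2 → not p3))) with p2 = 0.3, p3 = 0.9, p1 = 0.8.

(p1 ∧ p2) = min(0.8, 0.3) = 0.3
(p1 → (p1 ∧ p2)): min(1, 1 − 0.8 + 0.3) = 0.5
not p1: Łukasiewicz ¬ gives 1 − 0.8 = 0.2
((p1 → (p1 ∧ p2)) → not p1): min(1, 1 − 0.5 + 0.2) = 0.7
not ((p1 → (p1 ∧ p2)) → not p1): Łukasiewicz ¬ gives 1 − 0.7 = 0.3
not p1: Łukasiewicz ¬ gives 1 − 0.8 = 0.2
(p3 ∨ not p1) = max(0.9, 0.2) = 0.9
(not ((p1 → (p1 ∧ p2)) → not p1) ∨ (p3 ∨ not p1)) = max(0.3, 0.9) = 0.9
(p1 → p1): min(1, 1 − 0.8 + 0.8) = 1
not p3: Łukasiewicz ¬ gives 1 − 0.9 = 0.1
(p2 → not p3): min(1, 1 − 0.3 + 0.1) = 0.8
((p1 → p1) ∨ (p2 → not p3)) = max(1, 0.8) = 1
not ((p1 → p1) ∨ (p2 → not p3)): Łukasiewicz ¬ gives 1 − 1 = 0
((not ((p1 → (p1 ∧ p2)) → not p1) ∨ (p3 ∨ not p1)) → not ((p1 → p1) ∨ (p2 → not p3))): min(1, 1 − 0.9 + 0) = 0.1
not ((not ((p1 → (p1 ∧ p2)) → not p1) ∨ (p3 ∨ not p1)) → not ((p1 → p1) ∨ (p2 → not p3))): Łukasiewicz ¬ gives 1 − 0.1 = 0.9

0.90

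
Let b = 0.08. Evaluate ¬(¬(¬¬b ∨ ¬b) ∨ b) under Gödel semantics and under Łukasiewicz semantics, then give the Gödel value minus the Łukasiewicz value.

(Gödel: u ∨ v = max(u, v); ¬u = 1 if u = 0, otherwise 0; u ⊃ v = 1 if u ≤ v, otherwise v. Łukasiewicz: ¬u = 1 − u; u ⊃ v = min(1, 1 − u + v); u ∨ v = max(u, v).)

-0.92

Gödel evaluation:
  ¬b: Gödel ¬ of 0.08 = 0 (operand ≠ 0)
  ¬¬b: Gödel ¬ of 0 = 1 (operand is 0)
  ¬b: Gödel ¬ of 0.08 = 0 (operand ≠ 0)
  (¬¬b ∨ ¬b) = max(1, 0) = 1
  ¬(¬¬b ∨ ¬b): Gödel ¬ of 1 = 0 (operand ≠ 0)
  (¬(¬¬b ∨ ¬b) ∨ b) = max(0, 0.08) = 0.08
  ¬(¬(¬¬b ∨ ¬b) ∨ b): Gödel ¬ of 0.08 = 0 (operand ≠ 0)
  Gödel value = 0
Łukasiewicz evaluation:
  ¬b: Łukasiewicz ¬ gives 1 − 0.08 = 0.92
  ¬¬b: Łukasiewicz ¬ gives 1 − 0.92 = 0.08
  ¬b: Łukasiewicz ¬ gives 1 − 0.08 = 0.92
  (¬¬b ∨ ¬b) = max(0.08, 0.92) = 0.92
  ¬(¬¬b ∨ ¬b): Łukasiewicz ¬ gives 1 − 0.92 = 0.08
  (¬(¬¬b ∨ ¬b) ∨ b) = max(0.08, 0.08) = 0.08
  ¬(¬(¬¬b ∨ ¬b) ∨ b): Łukasiewicz ¬ gives 1 − 0.08 = 0.92
  Łukasiewicz value = 0.92
Difference: 0 − 0.92 = -0.92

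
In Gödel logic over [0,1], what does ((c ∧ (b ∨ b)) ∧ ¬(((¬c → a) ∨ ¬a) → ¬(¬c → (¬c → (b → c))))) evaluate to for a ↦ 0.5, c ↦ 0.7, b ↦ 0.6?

(b ∨ b) = max(0.6, 0.6) = 0.6
(c ∧ (b ∨ b)) = min(0.7, 0.6) = 0.6
¬c: Gödel ¬ of 0.7 = 0 (operand ≠ 0)
(¬c → a): 0 ≤ 0.5, so result = 1
¬a: Gödel ¬ of 0.5 = 0 (operand ≠ 0)
((¬c → a) ∨ ¬a) = max(1, 0) = 1
¬c: Gödel ¬ of 0.7 = 0 (operand ≠ 0)
¬c: Gödel ¬ of 0.7 = 0 (operand ≠ 0)
(b → c): 0.6 ≤ 0.7, so result = 1
(¬c → (b → c)): 0 ≤ 1, so result = 1
(¬c → (¬c → (b → c))): 0 ≤ 1, so result = 1
¬(¬c → (¬c → (b → c))): Gödel ¬ of 1 = 0 (operand ≠ 0)
(((¬c → a) ∨ ¬a) → ¬(¬c → (¬c → (b → c)))): 1 > 0, so result = 0
¬(((¬c → a) ∨ ¬a) → ¬(¬c → (¬c → (b → c)))): Gödel ¬ of 0 = 1 (operand is 0)
((c ∧ (b ∨ b)) ∧ ¬(((¬c → a) ∨ ¬a) → ¬(¬c → (¬c → (b → c))))) = min(0.6, 1) = 0.6

0.60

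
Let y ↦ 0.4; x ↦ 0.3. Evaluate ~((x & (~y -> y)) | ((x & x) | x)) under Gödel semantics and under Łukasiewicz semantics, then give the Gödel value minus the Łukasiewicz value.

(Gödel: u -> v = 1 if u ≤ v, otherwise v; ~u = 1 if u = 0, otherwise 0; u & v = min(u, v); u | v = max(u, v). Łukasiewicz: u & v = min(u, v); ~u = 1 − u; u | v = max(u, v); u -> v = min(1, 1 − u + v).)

-0.70

Gödel evaluation:
  ~y: Gödel ¬ of 0.4 = 0 (operand ≠ 0)
  (~y -> y): 0 ≤ 0.4, so result = 1
  (x & (~y -> y)) = min(0.3, 1) = 0.3
  (x & x) = min(0.3, 0.3) = 0.3
  ((x & x) | x) = max(0.3, 0.3) = 0.3
  ((x & (~y -> y)) | ((x & x) | x)) = max(0.3, 0.3) = 0.3
  ~((x & (~y -> y)) | ((x & x) | x)): Gödel ¬ of 0.3 = 0 (operand ≠ 0)
  Gödel value = 0
Łukasiewicz evaluation:
  ~y: Łukasiewicz ¬ gives 1 − 0.4 = 0.6
  (~y -> y): min(1, 1 − 0.6 + 0.4) = 0.8
  (x & (~y -> y)) = min(0.3, 0.8) = 0.3
  (x & x) = min(0.3, 0.3) = 0.3
  ((x & x) | x) = max(0.3, 0.3) = 0.3
  ((x & (~y -> y)) | ((x & x) | x)) = max(0.3, 0.3) = 0.3
  ~((x & (~y -> y)) | ((x & x) | x)): Łukasiewicz ¬ gives 1 − 0.3 = 0.7
  Łukasiewicz value = 0.7
Difference: 0 − 0.7 = -0.70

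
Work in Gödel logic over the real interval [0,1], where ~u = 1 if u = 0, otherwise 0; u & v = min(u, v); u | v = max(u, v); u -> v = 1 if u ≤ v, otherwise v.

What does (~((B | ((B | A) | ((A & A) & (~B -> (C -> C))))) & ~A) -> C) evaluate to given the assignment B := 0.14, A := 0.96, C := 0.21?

(B | A) = max(0.14, 0.96) = 0.96
(A & A) = min(0.96, 0.96) = 0.96
~B: Gödel ¬ of 0.14 = 0 (operand ≠ 0)
(C -> C): 0.21 ≤ 0.21, so result = 1
(~B -> (C -> C)): 0 ≤ 1, so result = 1
((A & A) & (~B -> (C -> C))) = min(0.96, 1) = 0.96
((B | A) | ((A & A) & (~B -> (C -> C)))) = max(0.96, 0.96) = 0.96
(B | ((B | A) | ((A & A) & (~B -> (C -> C))))) = max(0.14, 0.96) = 0.96
~A: Gödel ¬ of 0.96 = 0 (operand ≠ 0)
((B | ((B | A) | ((A & A) & (~B -> (C -> C))))) & ~A) = min(0.96, 0) = 0
~((B | ((B | A) | ((A & A) & (~B -> (C -> C))))) & ~A): Gödel ¬ of 0 = 1 (operand is 0)
(~((B | ((B | A) | ((A & A) & (~B -> (C -> C))))) & ~A) -> C): 1 > 0.21, so result = 0.21

0.21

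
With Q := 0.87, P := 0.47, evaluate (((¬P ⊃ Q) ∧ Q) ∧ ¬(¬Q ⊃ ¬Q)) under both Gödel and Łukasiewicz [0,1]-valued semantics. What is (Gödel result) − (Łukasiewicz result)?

Gödel evaluation:
  ¬P: Gödel ¬ of 0.47 = 0 (operand ≠ 0)
  (¬P ⊃ Q): 0 ≤ 0.87, so result = 1
  ((¬P ⊃ Q) ∧ Q) = min(1, 0.87) = 0.87
  ¬Q: Gödel ¬ of 0.87 = 0 (operand ≠ 0)
  ¬Q: Gödel ¬ of 0.87 = 0 (operand ≠ 0)
  (¬Q ⊃ ¬Q): 0 ≤ 0, so result = 1
  ¬(¬Q ⊃ ¬Q): Gödel ¬ of 1 = 0 (operand ≠ 0)
  (((¬P ⊃ Q) ∧ Q) ∧ ¬(¬Q ⊃ ¬Q)) = min(0.87, 0) = 0
  Gödel value = 0
Łukasiewicz evaluation:
  ¬P: Łukasiewicz ¬ gives 1 − 0.47 = 0.53
  (¬P ⊃ Q): min(1, 1 − 0.53 + 0.87) = 1
  ((¬P ⊃ Q) ∧ Q) = min(1, 0.87) = 0.87
  ¬Q: Łukasiewicz ¬ gives 1 − 0.87 = 0.13
  ¬Q: Łukasiewicz ¬ gives 1 − 0.87 = 0.13
  (¬Q ⊃ ¬Q): min(1, 1 − 0.13 + 0.13) = 1
  ¬(¬Q ⊃ ¬Q): Łukasiewicz ¬ gives 1 − 1 = 0
  (((¬P ⊃ Q) ∧ Q) ∧ ¬(¬Q ⊃ ¬Q)) = min(0.87, 0) = 0
  Łukasiewicz value = 0
Difference: 0 − 0 = 0.00

0.00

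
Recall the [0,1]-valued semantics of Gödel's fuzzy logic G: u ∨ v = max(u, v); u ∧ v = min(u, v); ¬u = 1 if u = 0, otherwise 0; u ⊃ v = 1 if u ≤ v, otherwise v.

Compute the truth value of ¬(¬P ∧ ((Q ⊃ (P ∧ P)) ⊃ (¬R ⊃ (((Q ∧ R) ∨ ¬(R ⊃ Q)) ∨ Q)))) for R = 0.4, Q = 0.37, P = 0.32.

1.00

¬P: Gödel ¬ of 0.32 = 0 (operand ≠ 0)
(P ∧ P) = min(0.32, 0.32) = 0.32
(Q ⊃ (P ∧ P)): 0.37 > 0.32, so result = 0.32
¬R: Gödel ¬ of 0.4 = 0 (operand ≠ 0)
(Q ∧ R) = min(0.37, 0.4) = 0.37
(R ⊃ Q): 0.4 > 0.37, so result = 0.37
¬(R ⊃ Q): Gödel ¬ of 0.37 = 0 (operand ≠ 0)
((Q ∧ R) ∨ ¬(R ⊃ Q)) = max(0.37, 0) = 0.37
(((Q ∧ R) ∨ ¬(R ⊃ Q)) ∨ Q) = max(0.37, 0.37) = 0.37
(¬R ⊃ (((Q ∧ R) ∨ ¬(R ⊃ Q)) ∨ Q)): 0 ≤ 0.37, so result = 1
((Q ⊃ (P ∧ P)) ⊃ (¬R ⊃ (((Q ∧ R) ∨ ¬(R ⊃ Q)) ∨ Q))): 0.32 ≤ 1, so result = 1
(¬P ∧ ((Q ⊃ (P ∧ P)) ⊃ (¬R ⊃ (((Q ∧ R) ∨ ¬(R ⊃ Q)) ∨ Q)))) = min(0, 1) = 0
¬(¬P ∧ ((Q ⊃ (P ∧ P)) ⊃ (¬R ⊃ (((Q ∧ R) ∨ ¬(R ⊃ Q)) ∨ Q)))): Gödel ¬ of 0 = 1 (operand is 0)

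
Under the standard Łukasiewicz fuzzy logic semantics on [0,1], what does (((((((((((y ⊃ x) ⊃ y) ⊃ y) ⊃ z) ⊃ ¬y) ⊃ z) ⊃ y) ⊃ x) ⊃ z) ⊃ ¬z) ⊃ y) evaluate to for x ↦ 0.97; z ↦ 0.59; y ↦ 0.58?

0.76

(y ⊃ x): min(1, 1 − 0.58 + 0.97) = 1
((y ⊃ x) ⊃ y): min(1, 1 − 1 + 0.58) = 0.58
(((y ⊃ x) ⊃ y) ⊃ y): min(1, 1 − 0.58 + 0.58) = 1
((((y ⊃ x) ⊃ y) ⊃ y) ⊃ z): min(1, 1 − 1 + 0.59) = 0.59
¬y: Łukasiewicz ¬ gives 1 − 0.58 = 0.42
(((((y ⊃ x) ⊃ y) ⊃ y) ⊃ z) ⊃ ¬y): min(1, 1 − 0.59 + 0.42) = 0.83
((((((y ⊃ x) ⊃ y) ⊃ y) ⊃ z) ⊃ ¬y) ⊃ z): min(1, 1 − 0.83 + 0.59) = 0.76
(((((((y ⊃ x) ⊃ y) ⊃ y) ⊃ z) ⊃ ¬y) ⊃ z) ⊃ y): min(1, 1 − 0.76 + 0.58) = 0.82
((((((((y ⊃ x) ⊃ y) ⊃ y) ⊃ z) ⊃ ¬y) ⊃ z) ⊃ y) ⊃ x): min(1, 1 − 0.82 + 0.97) = 1
(((((((((y ⊃ x) ⊃ y) ⊃ y) ⊃ z) ⊃ ¬y) ⊃ z) ⊃ y) ⊃ x) ⊃ z): min(1, 1 − 1 + 0.59) = 0.59
¬z: Łukasiewicz ¬ gives 1 − 0.59 = 0.41
((((((((((y ⊃ x) ⊃ y) ⊃ y) ⊃ z) ⊃ ¬y) ⊃ z) ⊃ y) ⊃ x) ⊃ z) ⊃ ¬z): min(1, 1 − 0.59 + 0.41) = 0.82
(((((((((((y ⊃ x) ⊃ y) ⊃ y) ⊃ z) ⊃ ¬y) ⊃ z) ⊃ y) ⊃ x) ⊃ z) ⊃ ¬z) ⊃ y): min(1, 1 − 0.82 + 0.58) = 0.76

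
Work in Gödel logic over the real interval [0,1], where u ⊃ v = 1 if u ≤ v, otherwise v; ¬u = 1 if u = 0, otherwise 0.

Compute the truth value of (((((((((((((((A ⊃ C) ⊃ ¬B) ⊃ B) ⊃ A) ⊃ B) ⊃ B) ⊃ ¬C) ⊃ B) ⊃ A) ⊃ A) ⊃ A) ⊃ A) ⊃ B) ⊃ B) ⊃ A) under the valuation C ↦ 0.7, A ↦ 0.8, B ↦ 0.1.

(A ⊃ C): 0.8 > 0.7, so result = 0.7
¬B: Gödel ¬ of 0.1 = 0 (operand ≠ 0)
((A ⊃ C) ⊃ ¬B): 0.7 > 0, so result = 0
(((A ⊃ C) ⊃ ¬B) ⊃ B): 0 ≤ 0.1, so result = 1
((((A ⊃ C) ⊃ ¬B) ⊃ B) ⊃ A): 1 > 0.8, so result = 0.8
(((((A ⊃ C) ⊃ ¬B) ⊃ B) ⊃ A) ⊃ B): 0.8 > 0.1, so result = 0.1
((((((A ⊃ C) ⊃ ¬B) ⊃ B) ⊃ A) ⊃ B) ⊃ B): 0.1 ≤ 0.1, so result = 1
¬C: Gödel ¬ of 0.7 = 0 (operand ≠ 0)
(((((((A ⊃ C) ⊃ ¬B) ⊃ B) ⊃ A) ⊃ B) ⊃ B) ⊃ ¬C): 1 > 0, so result = 0
((((((((A ⊃ C) ⊃ ¬B) ⊃ B) ⊃ A) ⊃ B) ⊃ B) ⊃ ¬C) ⊃ B): 0 ≤ 0.1, so result = 1
(((((((((A ⊃ C) ⊃ ¬B) ⊃ B) ⊃ A) ⊃ B) ⊃ B) ⊃ ¬C) ⊃ B) ⊃ A): 1 > 0.8, so result = 0.8
((((((((((A ⊃ C) ⊃ ¬B) ⊃ B) ⊃ A) ⊃ B) ⊃ B) ⊃ ¬C) ⊃ B) ⊃ A) ⊃ A): 0.8 ≤ 0.8, so result = 1
(((((((((((A ⊃ C) ⊃ ¬B) ⊃ B) ⊃ A) ⊃ B) ⊃ B) ⊃ ¬C) ⊃ B) ⊃ A) ⊃ A) ⊃ A): 1 > 0.8, so result = 0.8
((((((((((((A ⊃ C) ⊃ ¬B) ⊃ B) ⊃ A) ⊃ B) ⊃ B) ⊃ ¬C) ⊃ B) ⊃ A) ⊃ A) ⊃ A) ⊃ A): 0.8 ≤ 0.8, so result = 1
(((((((((((((A ⊃ C) ⊃ ¬B) ⊃ B) ⊃ A) ⊃ B) ⊃ B) ⊃ ¬C) ⊃ B) ⊃ A) ⊃ A) ⊃ A) ⊃ A) ⊃ B): 1 > 0.1, so result = 0.1
((((((((((((((A ⊃ C) ⊃ ¬B) ⊃ B) ⊃ A) ⊃ B) ⊃ B) ⊃ ¬C) ⊃ B) ⊃ A) ⊃ A) ⊃ A) ⊃ A) ⊃ B) ⊃ B): 0.1 ≤ 0.1, so result = 1
(((((((((((((((A ⊃ C) ⊃ ¬B) ⊃ B) ⊃ A) ⊃ B) ⊃ B) ⊃ ¬C) ⊃ B) ⊃ A) ⊃ A) ⊃ A) ⊃ A) ⊃ B) ⊃ B) ⊃ A): 1 > 0.8, so result = 0.8

0.80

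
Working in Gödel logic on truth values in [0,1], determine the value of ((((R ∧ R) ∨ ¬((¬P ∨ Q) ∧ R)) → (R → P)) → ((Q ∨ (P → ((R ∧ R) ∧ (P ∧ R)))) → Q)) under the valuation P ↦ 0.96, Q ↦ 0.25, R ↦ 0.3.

(R ∧ R) = min(0.3, 0.3) = 0.3
¬P: Gödel ¬ of 0.96 = 0 (operand ≠ 0)
(¬P ∨ Q) = max(0, 0.25) = 0.25
((¬P ∨ Q) ∧ R) = min(0.25, 0.3) = 0.25
¬((¬P ∨ Q) ∧ R): Gödel ¬ of 0.25 = 0 (operand ≠ 0)
((R ∧ R) ∨ ¬((¬P ∨ Q) ∧ R)) = max(0.3, 0) = 0.3
(R → P): 0.3 ≤ 0.96, so result = 1
(((R ∧ R) ∨ ¬((¬P ∨ Q) ∧ R)) → (R → P)): 0.3 ≤ 1, so result = 1
(R ∧ R) = min(0.3, 0.3) = 0.3
(P ∧ R) = min(0.96, 0.3) = 0.3
((R ∧ R) ∧ (P ∧ R)) = min(0.3, 0.3) = 0.3
(P → ((R ∧ R) ∧ (P ∧ R))): 0.96 > 0.3, so result = 0.3
(Q ∨ (P → ((R ∧ R) ∧ (P ∧ R)))) = max(0.25, 0.3) = 0.3
((Q ∨ (P → ((R ∧ R) ∧ (P ∧ R)))) → Q): 0.3 > 0.25, so result = 0.25
((((R ∧ R) ∨ ¬((¬P ∨ Q) ∧ R)) → (R → P)) → ((Q ∨ (P → ((R ∧ R) ∧ (P ∧ R)))) → Q)): 1 > 0.25, so result = 0.25

0.25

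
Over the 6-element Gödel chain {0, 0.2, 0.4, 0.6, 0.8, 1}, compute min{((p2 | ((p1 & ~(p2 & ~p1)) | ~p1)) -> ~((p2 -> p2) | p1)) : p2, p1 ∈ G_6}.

0.00

The minimum is attained at p2 = 0, p1 = 0:
  ~p1: Gödel ¬ of 0 = 1 (operand is 0)
  (p2 & ~p1) = min(0, 1) = 0
  ~(p2 & ~p1): Gödel ¬ of 0 = 1 (operand is 0)
  (p1 & ~(p2 & ~p1)) = min(0, 1) = 0
  ~p1: Gödel ¬ of 0 = 1 (operand is 0)
  ((p1 & ~(p2 & ~p1)) | ~p1) = max(0, 1) = 1
  (p2 | ((p1 & ~(p2 & ~p1)) | ~p1)) = max(0, 1) = 1
  (p2 -> p2): 0 ≤ 0, so result = 1
  ((p2 -> p2) | p1) = max(1, 0) = 1
  ~((p2 -> p2) | p1): Gödel ¬ of 1 = 0 (operand ≠ 0)
  ((p2 | ((p1 & ~(p2 & ~p1)) | ~p1)) -> ~((p2 -> p2) | p1)): 1 > 0, so result = 0
Checking all 36 assignments confirms none give a value below 0.00.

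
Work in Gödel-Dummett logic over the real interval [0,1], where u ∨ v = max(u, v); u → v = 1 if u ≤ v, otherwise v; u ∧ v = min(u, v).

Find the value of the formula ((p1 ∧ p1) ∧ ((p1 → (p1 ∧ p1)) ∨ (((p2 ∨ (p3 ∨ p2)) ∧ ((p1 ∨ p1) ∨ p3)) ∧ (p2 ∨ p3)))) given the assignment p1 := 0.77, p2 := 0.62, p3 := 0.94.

(p1 ∧ p1) = min(0.77, 0.77) = 0.77
(p1 ∧ p1) = min(0.77, 0.77) = 0.77
(p1 → (p1 ∧ p1)): 0.77 ≤ 0.77, so result = 1
(p3 ∨ p2) = max(0.94, 0.62) = 0.94
(p2 ∨ (p3 ∨ p2)) = max(0.62, 0.94) = 0.94
(p1 ∨ p1) = max(0.77, 0.77) = 0.77
((p1 ∨ p1) ∨ p3) = max(0.77, 0.94) = 0.94
((p2 ∨ (p3 ∨ p2)) ∧ ((p1 ∨ p1) ∨ p3)) = min(0.94, 0.94) = 0.94
(p2 ∨ p3) = max(0.62, 0.94) = 0.94
(((p2 ∨ (p3 ∨ p2)) ∧ ((p1 ∨ p1) ∨ p3)) ∧ (p2 ∨ p3)) = min(0.94, 0.94) = 0.94
((p1 → (p1 ∧ p1)) ∨ (((p2 ∨ (p3 ∨ p2)) ∧ ((p1 ∨ p1) ∨ p3)) ∧ (p2 ∨ p3))) = max(1, 0.94) = 1
((p1 ∧ p1) ∧ ((p1 → (p1 ∧ p1)) ∨ (((p2 ∨ (p3 ∨ p2)) ∧ ((p1 ∨ p1) ∨ p3)) ∧ (p2 ∨ p3)))) = min(0.77, 1) = 0.77

0.77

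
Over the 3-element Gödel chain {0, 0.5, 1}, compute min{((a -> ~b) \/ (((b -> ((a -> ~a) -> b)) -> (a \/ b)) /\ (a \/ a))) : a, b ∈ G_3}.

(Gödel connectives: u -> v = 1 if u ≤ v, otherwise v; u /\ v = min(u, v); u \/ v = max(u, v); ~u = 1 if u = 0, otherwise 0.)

0.50

The minimum is attained at a = 0.5, b = 0.5:
  ~b: Gödel ¬ of 0.5 = 0 (operand ≠ 0)
  (a -> ~b): 0.5 > 0, so result = 0
  ~a: Gödel ¬ of 0.5 = 0 (operand ≠ 0)
  (a -> ~a): 0.5 > 0, so result = 0
  ((a -> ~a) -> b): 0 ≤ 0.5, so result = 1
  (b -> ((a -> ~a) -> b)): 0.5 ≤ 1, so result = 1
  (a \/ b) = max(0.5, 0.5) = 0.5
  ((b -> ((a -> ~a) -> b)) -> (a \/ b)): 1 > 0.5, so result = 0.5
  (a \/ a) = max(0.5, 0.5) = 0.5
  (((b -> ((a -> ~a) -> b)) -> (a \/ b)) /\ (a \/ a)) = min(0.5, 0.5) = 0.5
  ((a -> ~b) \/ (((b -> ((a -> ~a) -> b)) -> (a \/ b)) /\ (a \/ a))) = max(0, 0.5) = 0.5
Checking all 9 assignments confirms none give a value below 0.50.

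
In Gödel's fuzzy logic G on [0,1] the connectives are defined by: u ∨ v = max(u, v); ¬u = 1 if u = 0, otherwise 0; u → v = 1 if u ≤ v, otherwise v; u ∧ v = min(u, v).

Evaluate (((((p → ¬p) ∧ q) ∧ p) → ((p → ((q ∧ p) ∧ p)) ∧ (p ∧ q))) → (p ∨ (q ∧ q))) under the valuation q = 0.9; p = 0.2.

0.90

¬p: Gödel ¬ of 0.2 = 0 (operand ≠ 0)
(p → ¬p): 0.2 > 0, so result = 0
((p → ¬p) ∧ q) = min(0, 0.9) = 0
(((p → ¬p) ∧ q) ∧ p) = min(0, 0.2) = 0
(q ∧ p) = min(0.9, 0.2) = 0.2
((q ∧ p) ∧ p) = min(0.2, 0.2) = 0.2
(p → ((q ∧ p) ∧ p)): 0.2 ≤ 0.2, so result = 1
(p ∧ q) = min(0.2, 0.9) = 0.2
((p → ((q ∧ p) ∧ p)) ∧ (p ∧ q)) = min(1, 0.2) = 0.2
((((p → ¬p) ∧ q) ∧ p) → ((p → ((q ∧ p) ∧ p)) ∧ (p ∧ q))): 0 ≤ 0.2, so result = 1
(q ∧ q) = min(0.9, 0.9) = 0.9
(p ∨ (q ∧ q)) = max(0.2, 0.9) = 0.9
(((((p → ¬p) ∧ q) ∧ p) → ((p → ((q ∧ p) ∧ p)) ∧ (p ∧ q))) → (p ∨ (q ∧ q))): 1 > 0.9, so result = 0.9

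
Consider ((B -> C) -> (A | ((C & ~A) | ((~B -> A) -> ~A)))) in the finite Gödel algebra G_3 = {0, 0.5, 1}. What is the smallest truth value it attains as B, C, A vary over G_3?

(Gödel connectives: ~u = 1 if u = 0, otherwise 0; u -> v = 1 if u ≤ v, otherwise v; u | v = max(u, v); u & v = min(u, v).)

The minimum is attained at B = 0, C = 0, A = 0.5:
  (B -> C): 0 ≤ 0, so result = 1
  ~A: Gödel ¬ of 0.5 = 0 (operand ≠ 0)
  (C & ~A) = min(0, 0) = 0
  ~B: Gödel ¬ of 0 = 1 (operand is 0)
  (~B -> A): 1 > 0.5, so result = 0.5
  ~A: Gödel ¬ of 0.5 = 0 (operand ≠ 0)
  ((~B -> A) -> ~A): 0.5 > 0, so result = 0
  ((C & ~A) | ((~B -> A) -> ~A)) = max(0, 0) = 0
  (A | ((C & ~A) | ((~B -> A) -> ~A))) = max(0.5, 0) = 0.5
  ((B -> C) -> (A | ((C & ~A) | ((~B -> A) -> ~A)))): 1 > 0.5, so result = 0.5
Checking all 27 assignments confirms none give a value below 0.50.

0.50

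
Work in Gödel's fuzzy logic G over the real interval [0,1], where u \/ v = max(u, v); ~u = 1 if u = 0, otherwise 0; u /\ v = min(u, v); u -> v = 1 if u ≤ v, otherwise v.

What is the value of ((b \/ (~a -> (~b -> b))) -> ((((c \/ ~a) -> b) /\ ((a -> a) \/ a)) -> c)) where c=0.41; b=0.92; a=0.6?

0.41

~a: Gödel ¬ of 0.6 = 0 (operand ≠ 0)
~b: Gödel ¬ of 0.92 = 0 (operand ≠ 0)
(~b -> b): 0 ≤ 0.92, so result = 1
(~a -> (~b -> b)): 0 ≤ 1, so result = 1
(b \/ (~a -> (~b -> b))) = max(0.92, 1) = 1
~a: Gödel ¬ of 0.6 = 0 (operand ≠ 0)
(c \/ ~a) = max(0.41, 0) = 0.41
((c \/ ~a) -> b): 0.41 ≤ 0.92, so result = 1
(a -> a): 0.6 ≤ 0.6, so result = 1
((a -> a) \/ a) = max(1, 0.6) = 1
(((c \/ ~a) -> b) /\ ((a -> a) \/ a)) = min(1, 1) = 1
((((c \/ ~a) -> b) /\ ((a -> a) \/ a)) -> c): 1 > 0.41, so result = 0.41
((b \/ (~a -> (~b -> b))) -> ((((c \/ ~a) -> b) /\ ((a -> a) \/ a)) -> c)): 1 > 0.41, so result = 0.41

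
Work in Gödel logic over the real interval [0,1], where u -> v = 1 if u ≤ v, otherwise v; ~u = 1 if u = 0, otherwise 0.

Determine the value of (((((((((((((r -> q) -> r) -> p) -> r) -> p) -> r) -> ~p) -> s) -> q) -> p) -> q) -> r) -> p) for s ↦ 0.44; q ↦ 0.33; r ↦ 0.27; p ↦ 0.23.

(r -> q): 0.27 ≤ 0.33, so result = 1
((r -> q) -> r): 1 > 0.27, so result = 0.27
(((r -> q) -> r) -> p): 0.27 > 0.23, so result = 0.23
((((r -> q) -> r) -> p) -> r): 0.23 ≤ 0.27, so result = 1
(((((r -> q) -> r) -> p) -> r) -> p): 1 > 0.23, so result = 0.23
((((((r -> q) -> r) -> p) -> r) -> p) -> r): 0.23 ≤ 0.27, so result = 1
~p: Gödel ¬ of 0.23 = 0 (operand ≠ 0)
(((((((r -> q) -> r) -> p) -> r) -> p) -> r) -> ~p): 1 > 0, so result = 0
((((((((r -> q) -> r) -> p) -> r) -> p) -> r) -> ~p) -> s): 0 ≤ 0.44, so result = 1
(((((((((r -> q) -> r) -> p) -> r) -> p) -> r) -> ~p) -> s) -> q): 1 > 0.33, so result = 0.33
((((((((((r -> q) -> r) -> p) -> r) -> p) -> r) -> ~p) -> s) -> q) -> p): 0.33 > 0.23, so result = 0.23
(((((((((((r -> q) -> r) -> p) -> r) -> p) -> r) -> ~p) -> s) -> q) -> p) -> q): 0.23 ≤ 0.33, so result = 1
((((((((((((r -> q) -> r) -> p) -> r) -> p) -> r) -> ~p) -> s) -> q) -> p) -> q) -> r): 1 > 0.27, so result = 0.27
(((((((((((((r -> q) -> r) -> p) -> r) -> p) -> r) -> ~p) -> s) -> q) -> p) -> q) -> r) -> p): 0.27 > 0.23, so result = 0.23

0.23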